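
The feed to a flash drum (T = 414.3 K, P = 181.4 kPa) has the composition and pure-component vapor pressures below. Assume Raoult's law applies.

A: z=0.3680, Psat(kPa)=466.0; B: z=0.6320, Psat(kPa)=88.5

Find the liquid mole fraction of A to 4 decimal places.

Raoult's law: Kᵢ = Pᵢˢᵃᵗ/P = Pᵢˢᵃᵗ/181.4.
  K_A = 466.0/181.4 = 2.568908, K_B = 88.5/181.4 = 0.487872
Rachford–Rice: g(β) = Σ zᵢ(Kᵢ−1)/(1+β(Kᵢ−1)) = 0.
Check two-phase: ΣzᵢKᵢ = 1.2537 > 1 and Σzᵢ/Kᵢ = 1.4387 > 1, so g(0) = 0.2537 > 0 and g(1) = -0.4387 < 0.
Newton–Raphson from β = 0.4:
  β = 0.4000: g = -0.05231, g' = -0.6041 → β = 0.3134
  β = 0.3134: g = 0.00150, g' = -0.6423 → β = 0.3157
Converged at β = 0.3157.
Compositions from xᵢ = zᵢ/(1+β(Kᵢ−1)), yᵢ = Kᵢxᵢ:
  A: x = 0.2461, y = 0.6322
  B: x = 0.7539, y = 0.3678

x_A = 0.2461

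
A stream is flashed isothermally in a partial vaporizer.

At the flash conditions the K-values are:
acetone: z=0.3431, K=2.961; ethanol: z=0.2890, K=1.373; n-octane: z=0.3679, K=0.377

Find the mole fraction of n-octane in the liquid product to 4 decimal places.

Let β = V/F and solve Σ zᵢ(Kᵢ−1)/(1+β(Kᵢ−1)) = 0.
Feasibility: ΣzᵢKᵢ = 1.5514, Σzᵢ/Kᵢ = 1.3022 — both > 1, two phases present.
Iterate (Newton) starting at β = 0.5:
  β = 0.5000: g = 0.09767, g' = -0.6662 → β = 0.6466
  β = 0.6466: g = -0.00032, g' = -0.6830 → β = 0.6462
Converged at β = 0.6462.
Compositions from xᵢ = zᵢ/(1+β(Kᵢ−1)), yᵢ = Kᵢxᵢ:
  acetone: x = 0.1513, y = 0.4481
  ethanol: x = 0.2329, y = 0.3197
  n-octane: x = 0.6158, y = 0.2322

x_n-octane = 0.6158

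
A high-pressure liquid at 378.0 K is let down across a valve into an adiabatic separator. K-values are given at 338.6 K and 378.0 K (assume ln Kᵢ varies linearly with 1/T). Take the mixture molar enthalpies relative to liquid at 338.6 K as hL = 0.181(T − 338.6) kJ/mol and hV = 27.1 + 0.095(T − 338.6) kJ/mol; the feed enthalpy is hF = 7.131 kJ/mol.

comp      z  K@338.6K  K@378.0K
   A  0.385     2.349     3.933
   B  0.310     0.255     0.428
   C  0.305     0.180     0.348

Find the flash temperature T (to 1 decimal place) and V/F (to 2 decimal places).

T = 351.4 K, V/F = 0.19

Adiabatic flash: solve Rachford–Rice at each trial T, then check hF = ψ·hV(T) + (1−ψ)·hL(T).
  T = 338.6 K: K = (2.349, 0.255, 0.180), RR gives ψ = 0.036, H_out = 0.983 kJ/mol
  T = 378.0 K: K = (3.933, 0.428, 0.348), RR gives ψ = 0.419, H_out = 17.062 kJ/mol
  T = 358.3 K: K = (3.083, 0.335, 0.255), RR gives ψ = 0.251, H_out = 9.935 kJ/mol
  T = 348.5 K: K = (2.703, 0.294, 0.215), RR gives ψ = 0.155, H_out = 5.872 kJ/mol
  T = 353.4 K: K = (2.889, 0.314, 0.235), RR gives ψ = 0.205, H_out = 7.973 kJ/mol
  T = 350.9 K: K = (2.794, 0.304, 0.225), RR gives ψ = 0.180, H_out = 6.921 kJ/mol
  T = 352.1 K: K = (2.839, 0.309, 0.229), RR gives ψ = 0.192, H_out = 7.431 kJ/mol
Linear interpolation between T = 350.9 (H_out = 6.921) and T = 352.1 (H_out = 7.431) on hF = 7.131 gives T ≈ 351.4 K, at which ψ = 0.19.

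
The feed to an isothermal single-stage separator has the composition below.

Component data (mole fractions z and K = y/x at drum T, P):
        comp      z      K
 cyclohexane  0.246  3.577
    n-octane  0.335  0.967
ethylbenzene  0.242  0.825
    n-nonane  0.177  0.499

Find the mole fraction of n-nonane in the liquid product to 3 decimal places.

x_n-nonane = 0.294

Rachford–Rice: g(ψ) = Σ zᵢ(Kᵢ−1)/(1+ψ(Kᵢ−1)) = 0.
Check two-phase: ΣzᵢKᵢ = 1.492 > 1 and Σzᵢ/Kᵢ = 1.063 > 1, so g(0) = 0.492 > 0 and g(1) = -0.063 < 0.
Newton iteration, ψ⁰ = 0.5:
  ψ = 0.500: g = 0.1010, g' = -0.400 → ψ = 0.752
  ψ = 0.752: g = 0.0133, g' = -0.314 → ψ = 0.795
Converged at ψ = 0.795.
Compositions from xᵢ = zᵢ/(1+ψ(Kᵢ−1)), yᵢ = Kᵢxᵢ:
  cyclohexane: x = 0.081, y = 0.289
  n-octane: x = 0.344, y = 0.333
  ethylbenzene: x = 0.281, y = 0.232
  n-nonane: x = 0.294, y = 0.147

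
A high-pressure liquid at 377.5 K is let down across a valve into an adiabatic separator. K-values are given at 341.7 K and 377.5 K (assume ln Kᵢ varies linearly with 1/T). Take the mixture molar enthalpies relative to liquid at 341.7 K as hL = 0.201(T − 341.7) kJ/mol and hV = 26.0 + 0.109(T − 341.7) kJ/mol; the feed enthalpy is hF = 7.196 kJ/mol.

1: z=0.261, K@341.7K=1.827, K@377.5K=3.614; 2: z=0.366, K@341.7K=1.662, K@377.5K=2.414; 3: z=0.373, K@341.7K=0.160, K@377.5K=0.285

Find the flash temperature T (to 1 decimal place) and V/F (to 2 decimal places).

Adiabatic flash: solve Rachford–Rice at each trial T, then check hF = ψ·hV(T) + (1−ψ)·hL(T).
  T = 341.7 K: K = (1.827, 1.662, 0.160), RR gives ψ = 0.235, H_out = 6.111 kJ/mol
  T = 377.5 K: K = (3.614, 2.414, 0.285), RR gives ψ = 0.672, H_out = 22.445 kJ/mol
  T = 359.6 K: K = (2.614, 2.022, 0.217), RR gives ψ = 0.500, H_out = 15.781 kJ/mol
  T = 350.6 K: K = (2.193, 1.837, 0.187), RR gives ψ = 0.389, H_out = 11.584 kJ/mol
  T = 346.1 K: K = (2.002, 1.747, 0.173), RR gives ψ = 0.319, H_out = 9.047 kJ/mol
  T = 343.9 K: K = (1.913, 1.704, 0.166), RR gives ψ = 0.279, H_out = 7.647 kJ/mol
  T = 342.8 K: K = (1.870, 1.683, 0.163), RR gives ψ = 0.258, H_out = 6.897 kJ/mol
Linear interpolation between T = 342.8 (H_out = 6.897) and T = 343.9 (H_out = 7.647) on hF = 7.196 gives T ≈ 343.2 K, at which ψ = 0.27.

T = 343.2 K, V/F = 0.27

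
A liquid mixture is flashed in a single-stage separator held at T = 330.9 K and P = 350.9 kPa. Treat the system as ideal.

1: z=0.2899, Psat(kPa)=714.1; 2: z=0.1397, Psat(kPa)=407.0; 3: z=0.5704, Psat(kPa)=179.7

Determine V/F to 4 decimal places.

V/F = 0.1033

Raoult's law: Kᵢ = Pᵢˢᵃᵗ/P = Pᵢˢᵃᵗ/350.9.
  K_1 = 714.1/350.9 = 2.035053, K_2 = 407.0/350.9 = 1.159875, K_3 = 179.7/350.9 = 0.512112
Rachford–Rice: g(V/F) = Σ zᵢ(Kᵢ−1)/(1+V/F(Kᵢ−1)) = 0.
Feasibility: ΣzᵢKᵢ = 1.0441, Σzᵢ/Kᵢ = 1.3767 — both > 1, two phases present.
Iterate (Newton) starting at V/F = 0.5:
  V/F = 0.5000: g = -0.14967, g' = -0.3755 → V/F = 0.1014
  V/F = 0.1014: g = 0.00078, g' = -0.4081 → V/F = 0.1033
Converged at V/F = 0.1033.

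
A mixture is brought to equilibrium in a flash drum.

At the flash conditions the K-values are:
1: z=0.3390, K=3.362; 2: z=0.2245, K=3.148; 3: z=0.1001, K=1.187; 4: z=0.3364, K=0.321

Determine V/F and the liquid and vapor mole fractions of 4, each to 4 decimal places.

Material balance + equilibrium reduce to Σ zᵢ(Kᵢ−1)/(1+V/F(Kᵢ−1)) = 0.
Feasibility: ΣzᵢKᵢ = 2.0732, Σzᵢ/Kᵢ = 1.3045 — both > 1, two phases present.
Newton iteration, V/F⁰ = 0.5:
  V/F = 0.5000: g = 0.27094, g' = -0.9968 → V/F = 0.7718
  V/F = 0.7718: g = 0.00152, g' = -1.0713 → V/F = 0.7732
Converged at V/F = 0.7732.
Compositions from xᵢ = zᵢ/(1+V/F(Kᵢ−1)), yᵢ = Kᵢxᵢ:
  1: x = 0.1199, y = 0.4032
  2: x = 0.0844, y = 0.2656
  3: x = 0.0875, y = 0.1038
  4: x = 0.7082, y = 0.2273

V/F = 0.7732, x_4 = 0.7082, y_4 = 0.2273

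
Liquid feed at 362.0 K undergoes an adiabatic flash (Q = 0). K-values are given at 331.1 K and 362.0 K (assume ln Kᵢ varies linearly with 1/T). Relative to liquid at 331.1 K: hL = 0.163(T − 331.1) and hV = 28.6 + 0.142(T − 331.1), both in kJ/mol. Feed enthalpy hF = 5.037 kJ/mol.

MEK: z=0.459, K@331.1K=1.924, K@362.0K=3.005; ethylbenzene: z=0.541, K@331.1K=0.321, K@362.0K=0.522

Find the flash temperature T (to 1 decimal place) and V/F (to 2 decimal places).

Adiabatic flash: solve Rachford–Rice at each trial T, then check hF = ψ·hV(T) + (1−ψ)·hL(T).
  T = 331.1 K: K = (1.924, 0.321), RR gives ψ = 0.090, H_out = 2.588 kJ/mol
  T = 362.0 K: K = (3.005, 0.522), RR gives ψ = 0.690, H_out = 24.335 kJ/mol
  T = 346.6 K: K = (2.430, 0.414), RR gives ψ = 0.405, H_out = 13.983 kJ/mol
  T = 338.9 K: K = (2.170, 0.366), RR gives ψ = 0.261, H_out = 8.706 kJ/mol
  T = 335.0 K: K = (2.045, 0.343), RR gives ψ = 0.181, H_out = 5.790 kJ/mol
  T = 333.1 K: K = (1.985, 0.332), RR gives ψ = 0.138, H_out = 4.273 kJ/mol
  T = 334.1 K: K = (2.016, 0.338), RR gives ψ = 0.161, H_out = 5.081 kJ/mol
Linear interpolation between T = 333.1 (H_out = 4.273) and T = 334.1 (H_out = 5.081) on hF = 5.037 gives T ≈ 334.0 K, at which ψ = 0.16.

T = 334.0 K, V/F = 0.16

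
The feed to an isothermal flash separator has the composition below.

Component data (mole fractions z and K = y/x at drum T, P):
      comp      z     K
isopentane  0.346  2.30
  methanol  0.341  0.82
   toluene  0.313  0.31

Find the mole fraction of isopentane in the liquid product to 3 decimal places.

Newton iteration, V/F⁰ = 0.53:
  V/F = 0.530: g = -0.1420, g' = -0.589 → V/F = 0.289
  V/F = 0.289: g = -0.0074, g' = -0.554 → V/F = 0.275
Converged at V/F = 0.275.
Compositions from xᵢ = zᵢ/(1+V/F(Kᵢ−1)), yᵢ = Kᵢxᵢ:
  isopentane: x = 0.255, y = 0.586
  methanol: x = 0.359, y = 0.294
  toluene: x = 0.386, y = 0.120

x_isopentane = 0.255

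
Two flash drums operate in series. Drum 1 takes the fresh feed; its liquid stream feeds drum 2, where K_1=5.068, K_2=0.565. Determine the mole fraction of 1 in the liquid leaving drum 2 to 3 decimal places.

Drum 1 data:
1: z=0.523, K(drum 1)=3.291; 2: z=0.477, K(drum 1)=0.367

Drum 1:
Rachford–Rice: g(ψ₁) = Σ zᵢ(Kᵢ−1)/(1+ψ₁(Kᵢ−1)) = 0.
g(0) = ΣzᵢKᵢ − 1 = 0.896 and g(1) = 1 − Σzᵢ/Kᵢ = -0.459, so a root lies in (0, 1).
Newton–Raphson from ψ₁ = 0.5:
  ψ₁ = 0.500: g = 0.1167, g' = -1.005 → ψ₁ = 0.616
  ψ₁ = 0.616: g = 0.0019, g' = -0.986 → ψ₁ = 0.618
Converged at ψ₁ = 0.618.
Drum-1 compositions:
  1: x = 0.216, y = 0.712
  2: x = 0.784, y = 0.288
Drum-2 feed = drum-1 liquid: z₂ = (0.2165, 0.7835).
Drum 2:
Rachford–Rice: g(ψ₂) = Σ zᵢ(Kᵢ−1)/(1+ψ₂(Kᵢ−1)) = 0.
Feasibility: ΣzᵢKᵢ = 1.540, Σzᵢ/Kᵢ = 1.429 — both > 1, two phases present.
Iterate (Newton) starting at ψ₂ = 0.69:
  ψ₂ = 0.690: g = -0.2557, g' = -0.550 → ψ₂ = 0.225
  ψ₂ = 0.225: g = 0.0819, g' = -1.159 → ψ₂ = 0.296
  ψ₂ = 0.296: g = 0.0086, g' = -0.933 → ψ₂ = 0.305
Converged at ψ₂ = 0.305.
  1: x = 0.097, y = 0.490
  2: x = 0.903, y = 0.510

x_1 (drum 2) = 0.097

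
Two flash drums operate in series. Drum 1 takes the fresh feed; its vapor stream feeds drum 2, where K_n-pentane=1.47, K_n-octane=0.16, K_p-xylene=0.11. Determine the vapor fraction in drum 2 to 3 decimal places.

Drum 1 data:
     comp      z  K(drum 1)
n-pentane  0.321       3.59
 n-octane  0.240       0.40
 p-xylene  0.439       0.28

V/F (drum 2) = 0.316

Drum 1:
Newton–Raphson from ψ₁ = 0.62:
  ψ₁ = 0.620: g = -0.4812, g' = -1.279 → ψ₁ = 0.244
  ψ₁ = 0.244: g = -0.0423, g' = -1.263 → ψ₁ = 0.210
  ψ₁ = 0.210: g = 0.0011, g' = -1.332 → ψ₁ = 0.211
Converged at ψ₁ = 0.211.
Drum-1 compositions:
  n-pentane: x = 0.208, y = 0.745
  n-octane: x = 0.275, y = 0.110
  p-xylene: x = 0.518, y = 0.145
Drum-2 feed = drum-1 vapor: z₂ = (0.7451, 0.1099, 0.1449).
Drum 2:
Let ψ₂ = V/F and solve Σ zᵢ(Kᵢ−1)/(1+ψ₂(Kᵢ−1)) = 0.
Check two-phase: ΣzᵢKᵢ = 1.129 > 1 and Σzᵢ/Kᵢ = 2.512 > 1, so g(0) = 0.129 > 0 and g(1) = -1.512 < 0.
Newton–Raphson from ψ₂ = 0.5:
  ψ₂ = 0.500: g = -0.1080, g' = -0.711 → ψ₂ = 0.348
  ψ₂ = 0.348: g = -0.0164, g' = -0.517 → ψ₂ = 0.316
Converged at ψ₂ = 0.316.
  n-pentane: x = 0.649, y = 0.954
  n-octane: x = 0.150, y = 0.024
  p-xylene: x = 0.202, y = 0.022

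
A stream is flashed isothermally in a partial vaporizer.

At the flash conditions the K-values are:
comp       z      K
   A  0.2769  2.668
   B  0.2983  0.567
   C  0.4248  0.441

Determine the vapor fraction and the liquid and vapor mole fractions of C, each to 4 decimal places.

ψ = 0.1121, x_C = 0.4532, y_C = 0.1999

Material balance + equilibrium reduce to Σ zᵢ(Kᵢ−1)/(1+ψ(Kᵢ−1)) = 0.
Check two-phase: ΣzᵢKᵢ = 1.0952 > 1 and Σzᵢ/Kᵢ = 1.5932 > 1, so g(0) = 0.0952 > 0 and g(1) = -0.5932 < 0.
Iterate (Newton) starting at ψ = 0.5:
  ψ = 0.5000: g = -0.24260, g' = -0.5759 → ψ = 0.0787
  ψ = 0.0787: g = 0.02615, g' = -0.8071 → ψ = 0.1111
  ψ = 0.1111: g = 0.00077, g' = -0.7609 → ψ = 0.1121
Converged at ψ = 0.1121.
Compositions from xᵢ = zᵢ/(1+ψ(Kᵢ−1)), yᵢ = Kᵢxᵢ:
  A: x = 0.2333, y = 0.6224
  B: x = 0.3135, y = 0.1778
  C: x = 0.4532, y = 0.1999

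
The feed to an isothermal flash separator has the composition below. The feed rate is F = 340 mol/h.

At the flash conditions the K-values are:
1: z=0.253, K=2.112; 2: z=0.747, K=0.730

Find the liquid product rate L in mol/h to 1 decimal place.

L = 249.8 mol/h

Binary case is linear: z₁(K₁−1)(1+V/F(K₂−1)) + z₂(K₂−1)(1+V/F(K₁−1)) = 0
⇒ V/F = [z₁(K₁−1)+z₂(K₂−1)] / [−(K₁−1)(K₂−1)] = 0.0796/0.3002 = 0.265
Then V = V/F·F = 0.2653·340 = 90.2 mol/h and L = F − V = 249.8 mol/h.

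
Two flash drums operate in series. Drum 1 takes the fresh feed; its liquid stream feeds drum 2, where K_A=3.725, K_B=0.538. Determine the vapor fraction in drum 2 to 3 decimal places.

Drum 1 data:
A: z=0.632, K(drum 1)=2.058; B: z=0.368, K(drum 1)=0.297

V/F (drum 2) = 0.644

Drum 1:
Iterate (Newton) starting at ψ₁ = 0.5:
  ψ₁ = 0.500: g = 0.0384, g' = -0.735 → ψ₁ = 0.552
  ψ₁ = 0.552: g = -0.0008, g' = -0.768 → ψ₁ = 0.551
Converged at ψ₁ = 0.551.
Drum-1 compositions:
  A: x = 0.399, y = 0.822
  B: x = 0.601, y = 0.178
Drum-2 feed = drum-1 liquid: z₂ = (0.3992, 0.6008).
Drum 2:
Let ψ₂ = V/F and solve Σ zᵢ(Kᵢ−1)/(1+ψ₂(Kᵢ−1)) = 0.
Feasibility: ΣzᵢKᵢ = 1.810, Σzᵢ/Kᵢ = 1.224 — both > 1, two phases present.
Binary case is linear: z₁(K₁−1)(1+ψ₂(K₂−1)) + z₂(K₂−1)(1+ψ₂(K₁−1)) = 0
⇒ ψ₂ = [z₁(K₁−1)+z₂(K₂−1)] / [−(K₁−1)(K₂−1)] = 0.8103/1.2590 = 0.644
  A: x = 0.145, y = 0.540
  B: x = 0.855, y = 0.460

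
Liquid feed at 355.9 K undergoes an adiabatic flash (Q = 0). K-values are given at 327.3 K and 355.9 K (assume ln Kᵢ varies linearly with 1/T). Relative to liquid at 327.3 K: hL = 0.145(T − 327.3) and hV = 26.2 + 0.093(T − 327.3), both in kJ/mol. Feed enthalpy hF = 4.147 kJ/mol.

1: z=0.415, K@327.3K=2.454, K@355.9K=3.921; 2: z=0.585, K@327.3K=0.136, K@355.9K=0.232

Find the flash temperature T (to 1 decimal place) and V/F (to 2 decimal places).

T = 331.8 K, V/F = 0.13

Adiabatic flash: solve Rachford–Rice at each trial T, then check hF = ψ·hV(T) + (1−ψ)·hL(T).
  T = 327.3 K: K = (2.454, 0.136), RR gives ψ = 0.078, H_out = 2.043 kJ/mol
  T = 355.9 K: K = (3.921, 0.232), RR gives ψ = 0.340, H_out = 12.552 kJ/mol
  T = 341.6 K: K = (3.133, 0.180), RR gives ψ = 0.232, H_out = 7.968 kJ/mol
  T = 334.5 K: K = (2.782, 0.157), RR gives ψ = 0.164, H_out = 5.279 kJ/mol
  T = 330.9 K: K = (2.615, 0.146), RR gives ψ = 0.124, H_out = 3.742 kJ/mol
  T = 332.7 K: K = (2.698, 0.151), RR gives ψ = 0.144, H_out = 4.528 kJ/mol
Linear interpolation between T = 330.9 (H_out = 3.742) and T = 332.7 (H_out = 4.528) on hF = 4.147 gives T ≈ 331.8 K, at which ψ = 0.13.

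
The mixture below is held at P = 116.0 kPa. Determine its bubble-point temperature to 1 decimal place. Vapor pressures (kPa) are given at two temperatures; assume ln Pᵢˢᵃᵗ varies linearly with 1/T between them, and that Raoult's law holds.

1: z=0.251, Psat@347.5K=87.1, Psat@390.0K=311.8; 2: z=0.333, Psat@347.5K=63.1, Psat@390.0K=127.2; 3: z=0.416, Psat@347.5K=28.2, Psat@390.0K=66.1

T = 378.9 K

Bubble-point temperature: ΣzᵢPᵢˢᵃᵗ(T) = P. Interpolate ln Pᵢˢᵃᵗ = aᵢ + bᵢ/T.
  T = 347.5 K: ΣzᵢPᵢˢᵃᵗ = 54.61 kPa
  T = 390.0 K: ΣzᵢPᵢˢᵃᵗ = 148.12 kPa
  T = 368.8 K: ΣzᵢPᵢˢᵃᵗ = 91.87 kPa
  T = 379.4 K: ΣzᵢPᵢˢᵃᵗ = 117.21 kPa
  T = 374.1 K: ΣzᵢPᵢˢᵃᵗ = 103.89 kPa
  T = 376.8 K: ΣzᵢPᵢˢᵃᵗ = 110.51 kPa
Interpolating between 376.8 K and 379.4 K gives T ≈ 378.9 K.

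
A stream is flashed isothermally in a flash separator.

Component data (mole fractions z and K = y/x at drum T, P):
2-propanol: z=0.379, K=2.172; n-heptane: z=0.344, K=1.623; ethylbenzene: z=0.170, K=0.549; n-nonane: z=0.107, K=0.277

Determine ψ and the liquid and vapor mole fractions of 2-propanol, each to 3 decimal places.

Material balance + equilibrium reduce to Σ zᵢ(Kᵢ−1)/(1+ψ(Kᵢ−1)) = 0.
Check two-phase: ΣzᵢKᵢ = 1.504 > 1 and Σzᵢ/Kᵢ = 1.082 > 1, so g(0) = 0.504 > 0 and g(1) = -0.082 < 0.
Newton–Raphson from ψ = 0.67:
  ψ = 0.670: g = 0.1401, g' = -0.511 → ψ = 0.944
  ψ = 0.944: g = -0.0314, g' = -0.830 → ψ = 0.906
  ψ = 0.906: g = -0.0017, g' = -0.746 → ψ = 0.904
Converged at ψ = 0.904.
Compositions from xᵢ = zᵢ/(1+ψ(Kᵢ−1)), yᵢ = Kᵢxᵢ:
  2-propanol: x = 0.184, y = 0.400
  n-heptane: x = 0.220, y = 0.357
  ethylbenzene: x = 0.287, y = 0.158
  n-nonane: x = 0.309, y = 0.086

ψ = 0.904, x_2-propanol = 0.184, y_2-propanol = 0.400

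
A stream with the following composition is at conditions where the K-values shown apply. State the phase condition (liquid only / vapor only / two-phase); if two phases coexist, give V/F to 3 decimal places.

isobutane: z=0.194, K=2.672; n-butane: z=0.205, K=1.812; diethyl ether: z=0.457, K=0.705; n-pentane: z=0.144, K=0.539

two-phase, V/F = 0.659

ΣzᵢKᵢ = 1.290; Σzᵢ/Kᵢ = 1.101.
Both exceed 1, so a two-phase solution exists.
Material balance + equilibrium reduce to Σ zᵢ(Kᵢ−1)/(1+ψ(Kᵢ−1)) = 0.
Newton iteration, ψ⁰ = 0.5:
  ψ = 0.500: g = 0.0507, g' = -0.336 → ψ = 0.651
  ψ = 0.651: g = 0.0025, g' = -0.306 → ψ = 0.659
Converged at ψ = 0.659.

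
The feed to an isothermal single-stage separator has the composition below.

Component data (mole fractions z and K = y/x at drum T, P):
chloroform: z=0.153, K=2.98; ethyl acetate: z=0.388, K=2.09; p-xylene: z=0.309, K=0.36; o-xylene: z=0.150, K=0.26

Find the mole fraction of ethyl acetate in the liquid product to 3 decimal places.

x_ethyl acetate = 0.260

Let β = V/F and solve Σ zᵢ(Kᵢ−1)/(1+β(Kᵢ−1)) = 0.
g(0) = ΣzᵢKᵢ − 1 = 0.417 and g(1) = 1 − Σzᵢ/Kᵢ = -0.672, so a root lies in (0, 1).
Newton iteration, β⁰ = 0.31:
  β = 0.310: g = 0.1131, g' = -0.823 → β = 0.447
  β = 0.447: g = 0.0019, g' = -0.809 → β = 0.450
Converged at β = 0.450.
Compositions from xᵢ = zᵢ/(1+β(Kᵢ−1)), yᵢ = Kᵢxᵢ:
  chloroform: x = 0.081, y = 0.241
  ethyl acetate: x = 0.260, y = 0.544
  p-xylene: x = 0.434, y = 0.156
  o-xylene: x = 0.225, y = 0.058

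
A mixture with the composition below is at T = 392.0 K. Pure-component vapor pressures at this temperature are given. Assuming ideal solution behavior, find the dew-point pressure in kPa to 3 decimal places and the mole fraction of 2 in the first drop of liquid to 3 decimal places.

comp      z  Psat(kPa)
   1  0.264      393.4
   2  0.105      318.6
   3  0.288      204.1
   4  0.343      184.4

Pdew = 234.093 kPa, x_2 = 0.077

At the dew point ψ → 1, so Σzᵢ/Kᵢ = 1 with Kᵢ = Pᵢˢᵃᵗ/P ⇒ 1/P = Σzᵢ/Pᵢˢᵃᵗ.
1/P = 0.264/393.4 + 0.105/318.6 + 0.288/204.1 + 0.343/184.4 = 0.004272 ⇒ P = 234.093 kPa
xᵢ = zᵢP/Pᵢˢᵃᵗ ⇒ x_2 = 0.105·234.093/318.6 = 0.077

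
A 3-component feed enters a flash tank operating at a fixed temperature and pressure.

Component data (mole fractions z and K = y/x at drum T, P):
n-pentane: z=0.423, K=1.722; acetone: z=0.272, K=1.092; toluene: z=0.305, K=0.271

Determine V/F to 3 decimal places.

V/F = 0.278

Material balance + equilibrium reduce to Σ zᵢ(Kᵢ−1)/(1+V/F(Kᵢ−1)) = 0.
Check two-phase: ΣzᵢKᵢ = 1.108 > 1 and Σzᵢ/Kᵢ = 1.620 > 1, so g(0) = 0.108 > 0 and g(1) = -0.620 < 0.
Newton–Raphson from V/F = 0.5:
  V/F = 0.500: g = -0.1016, g' = -0.522 → V/F = 0.306
  V/F = 0.306: g = -0.0116, g' = -0.419 → V/F = 0.278
Converged at V/F = 0.278.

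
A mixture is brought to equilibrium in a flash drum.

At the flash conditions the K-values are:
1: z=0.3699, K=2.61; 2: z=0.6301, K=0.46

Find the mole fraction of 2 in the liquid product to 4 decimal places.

x_2 = 0.7488

Material balance + equilibrium reduce to Σ zᵢ(Kᵢ−1)/(1+V/F(Kᵢ−1)) = 0.
Feasibility: ΣzᵢKᵢ = 1.2553, Σzᵢ/Kᵢ = 1.5115 — both > 1, two phases present.
Binary case is linear: z₁(K₁−1)(1+V/F(K₂−1)) + z₂(K₂−1)(1+V/F(K₁−1)) = 0
⇒ V/F = [z₁(K₁−1)+z₂(K₂−1)] / [−(K₁−1)(K₂−1)] = 0.25528/0.86940 = 0.2936
Compositions from xᵢ = zᵢ/(1+V/F(Kᵢ−1)), yᵢ = Kᵢxᵢ:
  1: x = 0.2512, y = 0.6555
  2: x = 0.7488, y = 0.3445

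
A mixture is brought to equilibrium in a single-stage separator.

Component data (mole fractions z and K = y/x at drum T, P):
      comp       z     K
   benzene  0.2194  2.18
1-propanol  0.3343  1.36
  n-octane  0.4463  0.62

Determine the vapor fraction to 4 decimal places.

ψ = 0.7287

Material balance + equilibrium reduce to Σ zᵢ(Kᵢ−1)/(1+ψ(Kᵢ−1)) = 0.
g(0) = ΣzᵢKᵢ − 1 = 0.2096 and g(1) = 1 − Σzᵢ/Kᵢ = -0.0663, so a root lies in (0, 1).
Newton iteration, ψ⁰ = 0.5:
  ψ = 0.5000: g = 0.05544, g' = -0.2502 → ψ = 0.7216
  ψ = 0.7216: g = 0.00169, g' = -0.2388 → ψ = 0.7287
Converged at ψ = 0.7287.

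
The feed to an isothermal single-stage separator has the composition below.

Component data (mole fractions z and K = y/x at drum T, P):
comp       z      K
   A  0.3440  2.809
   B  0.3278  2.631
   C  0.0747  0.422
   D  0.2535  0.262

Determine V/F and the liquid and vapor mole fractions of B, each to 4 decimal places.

V/F = 0.7580, x_B = 0.1466, y_B = 0.3856

Newton iteration, V/F⁰ = 0.44:
  V/F = 0.4400: g = 0.32282, g' = -0.9922 → V/F = 0.7653
  V/F = 0.7653: g = -0.00855, g' = -1.1798 → V/F = 0.7581
  V/F = 0.7581: g = -0.00005, g' = -1.1650 → V/F = 0.7580
Converged at V/F = 0.7580.
Compositions from xᵢ = zᵢ/(1+V/F(Kᵢ−1)), yᵢ = Kᵢxᵢ:
  A: x = 0.1451, y = 0.4075
  B: x = 0.1466, y = 0.3856
  C: x = 0.1330, y = 0.0561
  D: x = 0.5754, y = 0.1508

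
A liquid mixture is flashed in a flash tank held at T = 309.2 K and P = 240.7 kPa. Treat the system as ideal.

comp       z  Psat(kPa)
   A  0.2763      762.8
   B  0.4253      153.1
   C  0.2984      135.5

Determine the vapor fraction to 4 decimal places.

ψ = 0.3665

Raoult's law: Kᵢ = Pᵢˢᵃᵗ/P = Pᵢˢᵃᵗ/240.7.
  K_A = 762.8/240.7 = 3.169090, K_B = 153.1/240.7 = 0.636061, K_C = 135.5/240.7 = 0.562941
Iterate (Newton) starting at ψ = 0.5:
  ψ = 0.5000: g = -0.06860, g' = -0.4767 → ψ = 0.3561
  ψ = 0.3561: g = 0.00585, g' = -0.5681 → ψ = 0.3664
  ψ = 0.3664: g = 0.00005, g' = -0.5594 → ψ = 0.3665
Converged at ψ = 0.3665.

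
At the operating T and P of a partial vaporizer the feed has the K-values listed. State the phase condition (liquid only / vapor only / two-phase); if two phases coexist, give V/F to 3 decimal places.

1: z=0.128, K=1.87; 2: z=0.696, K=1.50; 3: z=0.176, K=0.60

ΣzᵢKᵢ = 1.389; Σzᵢ/Kᵢ = 0.826.
Since Σzᵢ/Kᵢ < 1 the mixture is above its dew point — single vapor phase.

vapor only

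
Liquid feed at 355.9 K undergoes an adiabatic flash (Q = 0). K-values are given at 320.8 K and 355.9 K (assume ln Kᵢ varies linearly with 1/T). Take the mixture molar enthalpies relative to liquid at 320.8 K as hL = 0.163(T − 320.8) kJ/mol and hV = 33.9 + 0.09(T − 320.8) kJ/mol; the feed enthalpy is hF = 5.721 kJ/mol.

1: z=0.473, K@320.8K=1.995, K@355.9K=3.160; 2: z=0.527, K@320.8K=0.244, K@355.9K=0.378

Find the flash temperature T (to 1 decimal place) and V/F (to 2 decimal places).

Adiabatic flash: solve Rachford–Rice at each trial T, then check hF = ψ·hV(T) + (1−ψ)·hL(T).
  T = 320.8 K: K = (1.995, 0.244), RR gives ψ = 0.096, H_out = 3.255 kJ/mol
  T = 355.9 K: K = (3.160, 0.378), RR gives ψ = 0.516, H_out = 21.906 kJ/mol
  T = 338.4 K: K = (2.543, 0.307), RR gives ψ = 0.341, H_out = 13.999 kJ/mol
  T = 329.6 K: K = (2.260, 0.275), RR gives ψ = 0.234, H_out = 9.208 kJ/mol
  T = 325.2 K: K = (2.125, 0.259), RR gives ψ = 0.170, H_out = 6.424 kJ/mol
  T = 323.0 K: K = (2.059, 0.251), RR gives ψ = 0.134, H_out = 4.895 kJ/mol
Linear interpolation between T = 323.0 (H_out = 4.895) and T = 325.2 (H_out = 6.424) on hF = 5.721 gives T ≈ 324.2 K, at which ψ = 0.15.

T = 324.2 K, V/F = 0.15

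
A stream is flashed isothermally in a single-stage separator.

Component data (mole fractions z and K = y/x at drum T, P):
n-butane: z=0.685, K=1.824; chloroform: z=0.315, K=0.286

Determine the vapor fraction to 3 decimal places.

Material balance + equilibrium reduce to Σ zᵢ(Kᵢ−1)/(1+ψ(Kᵢ−1)) = 0.
Feasibility: ΣzᵢKᵢ = 1.340, Σzᵢ/Kᵢ = 1.477 — both > 1, two phases present.
Newton–Raphson from ψ = 0.5:
  ψ = 0.500: g = 0.0500, g' = -0.622 → ψ = 0.580
  ψ = 0.580: g = -0.0022, g' = -0.681 → ψ = 0.577
Converged at ψ = 0.577.

ψ = 0.577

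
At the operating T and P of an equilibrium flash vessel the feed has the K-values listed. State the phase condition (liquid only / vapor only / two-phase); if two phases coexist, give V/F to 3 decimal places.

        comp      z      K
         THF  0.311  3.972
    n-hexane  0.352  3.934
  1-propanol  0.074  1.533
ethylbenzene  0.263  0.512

ΣzᵢKᵢ = 2.868; Σzᵢ/Kᵢ = 0.730.
Since Σzᵢ/Kᵢ < 1 the mixture is above its dew point — single vapor phase.

vapor only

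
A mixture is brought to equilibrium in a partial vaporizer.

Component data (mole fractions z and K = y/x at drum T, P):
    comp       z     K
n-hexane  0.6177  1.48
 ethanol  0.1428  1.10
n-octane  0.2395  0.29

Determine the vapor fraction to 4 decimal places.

Let ψ = V/F and solve Σ zᵢ(Kᵢ−1)/(1+ψ(Kᵢ−1)) = 0.
Check two-phase: ΣzᵢKᵢ = 1.1407 > 1 and Σzᵢ/Kᵢ = 1.3730 > 1, so g(0) = 0.1407 > 0 and g(1) = -0.3730 < 0.
Newton iteration, ψ⁰ = 0.53:
  ψ = 0.5300: g = -0.02271, g' = -0.4021 → ψ = 0.4735
  ψ = 0.4735: g = -0.00095, g' = -0.3698 → ψ = 0.4710
Converged at ψ = 0.4710.

ψ = 0.4710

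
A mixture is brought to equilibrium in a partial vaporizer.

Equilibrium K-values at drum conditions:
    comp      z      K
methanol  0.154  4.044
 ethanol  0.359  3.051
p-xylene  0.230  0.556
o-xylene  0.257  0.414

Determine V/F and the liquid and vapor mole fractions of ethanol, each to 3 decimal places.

Material balance + equilibrium reduce to Σ zᵢ(Kᵢ−1)/(1+V/F(Kᵢ−1)) = 0.
Feasibility: ΣzᵢKᵢ = 1.952, Σzᵢ/Kᵢ = 1.190 — both > 1, two phases present.
Iterate (Newton) starting at V/F = 0.5:
  V/F = 0.500: g = 0.2051, g' = -0.844 → V/F = 0.743
  V/F = 0.743: g = 0.0163, g' = -0.749 → V/F = 0.765
Converged at V/F = 0.765.
Compositions from xᵢ = zᵢ/(1+V/F(Kᵢ−1)), yᵢ = Kᵢxᵢ:
  methanol: x = 0.046, y = 0.187
  ethanol: x = 0.140, y = 0.426
  p-xylene: x = 0.348, y = 0.194
  o-xylene: x = 0.466, y = 0.193

V/F = 0.765, x_ethanol = 0.140, y_ethanol = 0.426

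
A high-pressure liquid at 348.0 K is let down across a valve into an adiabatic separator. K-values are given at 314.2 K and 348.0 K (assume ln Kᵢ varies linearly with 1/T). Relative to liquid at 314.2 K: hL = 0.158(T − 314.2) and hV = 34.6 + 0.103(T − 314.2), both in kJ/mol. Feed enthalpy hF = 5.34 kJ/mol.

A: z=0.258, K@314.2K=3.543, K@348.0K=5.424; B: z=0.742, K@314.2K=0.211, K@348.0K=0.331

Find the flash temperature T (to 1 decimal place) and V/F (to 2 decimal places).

Adiabatic flash: solve Rachford–Rice at each trial T, then check hF = ψ·hV(T) + (1−ψ)·hL(T).
  T = 314.2 K: K = (3.543, 0.211), RR gives ψ = 0.035, H_out = 1.218 kJ/mol
  T = 348.0 K: K = (5.424, 0.331), RR gives ψ = 0.218, H_out = 12.476 kJ/mol
  T = 331.1 K: K = (4.432, 0.267), RR gives ψ = 0.136, H_out = 7.246 kJ/mol
  T = 322.6 K: K = (3.971, 0.238), RR gives ψ = 0.089, H_out = 4.362 kJ/mol
  T = 326.9 K: K = (4.201, 0.253), RR gives ψ = 0.113, H_out = 5.851 kJ/mol
  T = 324.8 K: K = (4.088, 0.245), RR gives ψ = 0.102, H_out = 5.133 kJ/mol
Linear interpolation between T = 324.8 (H_out = 5.133) and T = 326.9 (H_out = 5.851) on hF = 5.34 gives T ≈ 325.4 K, at which ψ = 0.11.

T = 325.4 K, V/F = 0.11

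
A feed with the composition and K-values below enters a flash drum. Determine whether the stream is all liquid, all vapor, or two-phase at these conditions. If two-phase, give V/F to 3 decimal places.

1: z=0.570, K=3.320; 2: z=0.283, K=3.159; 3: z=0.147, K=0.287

ΣzᵢKᵢ = 2.829; Σzᵢ/Kᵢ = 0.773.
Since Σzᵢ/Kᵢ < 1 the mixture is above its dew point — single vapor phase.

all vapor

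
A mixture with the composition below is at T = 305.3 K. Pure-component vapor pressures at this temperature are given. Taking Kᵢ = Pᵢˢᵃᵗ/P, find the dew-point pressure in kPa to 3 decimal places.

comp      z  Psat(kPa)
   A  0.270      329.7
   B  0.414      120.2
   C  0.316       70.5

At the dew point ψ → 1, so Σzᵢ/Kᵢ = 1 with Kᵢ = Pᵢˢᵃᵗ/P ⇒ 1/P = Σzᵢ/Pᵢˢᵃᵗ.
1/P = 0.270/329.7 + 0.414/120.2 + 0.316/70.5 = 0.008745 ⇒ P = 114.345 kPa

Pdew = 114.345 kPa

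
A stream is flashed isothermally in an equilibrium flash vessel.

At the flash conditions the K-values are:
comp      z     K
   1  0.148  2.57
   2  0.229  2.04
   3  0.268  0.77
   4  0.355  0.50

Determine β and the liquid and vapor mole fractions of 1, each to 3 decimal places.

β = 0.451, x_1 = 0.087, y_1 = 0.223

Newton iteration, β⁰ = 0.5:
  β = 0.500: g = -0.0195, g' = -0.398 → β = 0.451
Converged at β = 0.451.
Compositions from xᵢ = zᵢ/(1+β(Kᵢ−1)), yᵢ = Kᵢxᵢ:
  1: x = 0.087, y = 0.223
  2: x = 0.156, y = 0.318
  3: x = 0.299, y = 0.230
  4: x = 0.459, y = 0.229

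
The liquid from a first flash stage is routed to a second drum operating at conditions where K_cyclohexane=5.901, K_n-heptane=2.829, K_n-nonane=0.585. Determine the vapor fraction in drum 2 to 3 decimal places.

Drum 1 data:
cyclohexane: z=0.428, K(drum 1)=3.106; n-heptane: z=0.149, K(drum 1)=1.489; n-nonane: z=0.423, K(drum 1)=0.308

V/F (drum 2) = 0.552

Drum 1:
Let ψ₁ = V/F and solve Σ zᵢ(Kᵢ−1)/(1+ψ₁(Kᵢ−1)) = 0.
g(0) = ΣzᵢKᵢ − 1 = 0.682 and g(1) = 1 − Σzᵢ/Kᵢ = -0.611, so a root lies in (0, 1).
Iterate (Newton) starting at ψ₁ = 0.5:
  ψ₁ = 0.500: g = 0.0500, g' = -0.947 → ψ₁ = 0.553
Converged at ψ₁ = 0.553.
Drum-1 compositions:
  cyclohexane: x = 0.198, y = 0.614
  n-heptane: x = 0.117, y = 0.175
  n-nonane: x = 0.685, y = 0.211
Drum-2 feed = drum-1 liquid: z₂ = (0.1978, 0.1173, 0.6849).
Drum 2:
Rachford–Rice: g(ψ₂) = Σ zᵢ(Kᵢ−1)/(1+ψ₂(Kᵢ−1)) = 0.
Feasibility: ΣzᵢKᵢ = 1.900, Σzᵢ/Kᵢ = 1.246 — both > 1, two phases present.
Iterate (Newton) starting at ψ₂ = 0.61:
  ψ₂ = 0.610: g = -0.0362, g' = -0.598 → ψ₂ = 0.549
  ψ₂ = 0.549: g = 0.0013, g' = -0.644 → ψ₂ = 0.552
Converged at ψ₂ = 0.552.
  cyclohexane: x = 0.053, y = 0.315
  n-heptane: x = 0.058, y = 0.165
  n-nonane: x = 0.888, y = 0.520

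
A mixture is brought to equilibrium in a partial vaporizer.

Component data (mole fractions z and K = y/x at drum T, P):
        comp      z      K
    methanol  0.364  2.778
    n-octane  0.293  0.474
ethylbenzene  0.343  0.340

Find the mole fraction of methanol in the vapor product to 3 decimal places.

Let ψ = V/F and solve Σ zᵢ(Kᵢ−1)/(1+ψ(Kᵢ−1)) = 0.
Check two-phase: ΣzᵢKᵢ = 1.267 > 1 and Σzᵢ/Kᵢ = 1.758 > 1, so g(0) = 0.267 > 0 and g(1) = -0.758 < 0.
Newton–Raphson from ψ = 0.67:
  ψ = 0.670: g = -0.3485, g' = -0.913 → ψ = 0.288
  ψ = 0.288: g = -0.0334, g' = -0.843 → ψ = 0.249
Converged at ψ = 0.249.
Compositions from xᵢ = zᵢ/(1+ψ(Kᵢ−1)), yᵢ = Kᵢxᵢ:
  methanol: x = 0.252, y = 0.701
  n-octane: x = 0.337, y = 0.160
  ethylbenzene: x = 0.411, y = 0.140

y_methanol = 0.701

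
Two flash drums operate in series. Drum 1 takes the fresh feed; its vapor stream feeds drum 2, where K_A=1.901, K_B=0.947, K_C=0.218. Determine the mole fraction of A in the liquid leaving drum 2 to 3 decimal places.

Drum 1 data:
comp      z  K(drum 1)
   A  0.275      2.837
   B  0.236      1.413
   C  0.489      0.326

Drum 1:
Newton iteration, ψ₁⁰ = 0.5:
  ψ₁ = 0.500: g = -0.1530, g' = -0.785 → ψ₁ = 0.305
  ψ₁ = 0.305: g = -0.0046, g' = -0.765 → ψ₁ = 0.299
Converged at ψ₁ = 0.299.
Drum-1 compositions:
  A: x = 0.177, y = 0.504
  B: x = 0.210, y = 0.297
  C: x = 0.612, y = 0.200
Drum-2 feed = drum-1 vapor: z₂ = (0.5035, 0.2968, 0.1997).
Drum 2:
Material balance + equilibrium reduce to Σ zᵢ(Kᵢ−1)/(1+ψ₂(Kᵢ−1)) = 0.
Feasibility: ΣzᵢKᵢ = 1.282, Σzᵢ/Kᵢ = 1.494 — both > 1, two phases present.
Iterate (Newton) starting at ψ₂ = 0.5:
  ψ₂ = 0.500: g = 0.0402, g' = -0.524 → ψ₂ = 0.577
  ψ₂ = 0.577: g = -0.0021, g' = -0.583 → ψ₂ = 0.573
Converged at ψ₂ = 0.573.
  A: x = 0.332, y = 0.631
  B: x = 0.306, y = 0.290
  C: x = 0.362, y = 0.079

x_A (drum 2) = 0.332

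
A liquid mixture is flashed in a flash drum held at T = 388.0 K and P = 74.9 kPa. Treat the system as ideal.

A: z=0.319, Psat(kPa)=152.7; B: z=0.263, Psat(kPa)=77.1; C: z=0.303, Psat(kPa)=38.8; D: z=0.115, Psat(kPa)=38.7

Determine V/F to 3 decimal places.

V/F = 0.375

Raoult's law: Kᵢ = Pᵢˢᵃᵗ/P = Pᵢˢᵃᵗ/74.9.
  K_A = 152.7/74.9 = 2.03872, K_B = 77.1/74.9 = 1.02937, K_C = 38.8/74.9 = 0.51802, K_D = 38.7/74.9 = 0.51669
Material balance + equilibrium reduce to Σ zᵢ(Kᵢ−1)/(1+V/F(Kᵢ−1)) = 0.
Feasibility: ΣzᵢKᵢ = 1.137, Σzᵢ/Kᵢ = 1.219 — both > 1, two phases present.
Newton iteration, V/F⁰ = 0.5:
  V/F = 0.500: g = -0.0400, g' = -0.318 → V/F = 0.374
  V/F = 0.374: g = 0.0002, g' = -0.323 → V/F = 0.375
Converged at V/F = 0.375.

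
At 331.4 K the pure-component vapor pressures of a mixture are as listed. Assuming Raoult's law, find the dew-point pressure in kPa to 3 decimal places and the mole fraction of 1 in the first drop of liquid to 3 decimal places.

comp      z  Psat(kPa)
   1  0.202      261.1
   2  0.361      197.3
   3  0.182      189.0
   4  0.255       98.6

Pdew = 162.535 kPa, x_1 = 0.126

At the dew point ψ → 1, so Σzᵢ/Kᵢ = 1 with Kᵢ = Pᵢˢᵃᵗ/P ⇒ 1/P = Σzᵢ/Pᵢˢᵃᵗ.
1/P = 0.202/261.1 + 0.361/197.3 + 0.182/189.0 + 0.255/98.6 = 0.006153 ⇒ P = 162.535 kPa
xᵢ = zᵢP/Pᵢˢᵃᵗ ⇒ x_1 = 0.202·162.535/261.1 = 0.126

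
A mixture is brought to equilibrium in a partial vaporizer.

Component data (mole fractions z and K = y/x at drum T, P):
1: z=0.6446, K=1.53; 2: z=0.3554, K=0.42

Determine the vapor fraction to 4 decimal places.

Binary case is linear: z₁(K₁−1)(1+ψ(K₂−1)) + z₂(K₂−1)(1+ψ(K₁−1)) = 0
⇒ ψ = [z₁(K₁−1)+z₂(K₂−1)] / [−(K₁−1)(K₂−1)] = 0.13551/0.30740 = 0.4408

ψ = 0.4408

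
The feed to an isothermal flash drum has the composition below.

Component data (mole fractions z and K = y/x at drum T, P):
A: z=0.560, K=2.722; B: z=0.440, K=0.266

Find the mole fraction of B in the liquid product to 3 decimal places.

x_B = 0.701

Material balance + equilibrium reduce to Σ zᵢ(Kᵢ−1)/(1+ψ(Kᵢ−1)) = 0.
Check two-phase: ΣzᵢKᵢ = 1.641 > 1 and Σzᵢ/Kᵢ = 1.860 > 1, so g(0) = 0.641 > 0 and g(1) = -0.860 < 0.
Binary case is linear: z₁(K₁−1)(1+ψ(K₂−1)) + z₂(K₂−1)(1+ψ(K₁−1)) = 0
⇒ ψ = [z₁(K₁−1)+z₂(K₂−1)] / [−(K₁−1)(K₂−1)] = 0.6414/1.2639 = 0.507
Compositions from xᵢ = zᵢ/(1+ψ(Kᵢ−1)), yᵢ = Kᵢxᵢ:
  A: x = 0.299, y = 0.813
  B: x = 0.701, y = 0.187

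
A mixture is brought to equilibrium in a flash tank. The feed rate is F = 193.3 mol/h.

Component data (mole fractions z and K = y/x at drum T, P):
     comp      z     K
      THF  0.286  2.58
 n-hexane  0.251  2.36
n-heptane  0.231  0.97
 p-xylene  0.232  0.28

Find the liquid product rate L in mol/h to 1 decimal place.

L = 47.0 mol/h

Material balance + equilibrium reduce to Σ zᵢ(Kᵢ−1)/(1+ψ(Kᵢ−1)) = 0.
Feasibility: ΣzᵢKᵢ = 1.619, Σzᵢ/Kᵢ = 1.284 — both > 1, two phases present.
Iterate (Newton) starting at ψ = 0.66:
  ψ = 0.660: g = 0.0757, g' = -0.737 → ψ = 0.763
  ψ = 0.763: g = -0.0052, g' = -0.851 → ψ = 0.757
Converged at ψ = 0.757.
Then V = ψ·F = 0.7567·193.3 = 146.3 mol/h and L = F − V = 47.0 mol/h.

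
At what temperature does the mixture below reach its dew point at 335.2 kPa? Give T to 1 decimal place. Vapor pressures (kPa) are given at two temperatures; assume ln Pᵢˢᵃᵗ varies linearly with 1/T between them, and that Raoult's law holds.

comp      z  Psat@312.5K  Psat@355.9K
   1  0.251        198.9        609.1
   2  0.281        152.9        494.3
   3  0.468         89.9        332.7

Dew-point temperature: Σzᵢ·P/Pᵢˢᵃᵗ(T) = 1. Interpolate ln Pᵢˢᵃᵗ = aᵢ + bᵢ/T.
  T = 312.5 K: ΣzᵢP/Pᵢˢᵃᵗ = 2.7840
  T = 355.9 K: ΣzᵢP/Pᵢˢᵃᵗ = 0.8002
  T = 334.2 K: ΣzᵢP/Pᵢˢᵃᵗ = 1.4323
  T = 345.0 K: ΣzᵢP/Pᵢˢᵃᵗ = 1.0620
  T = 350.4 K: ΣzᵢP/Pᵢˢᵃᵗ = 0.9210
  T = 347.7 K: ΣzᵢP/Pᵢˢᵃᵗ = 0.9885
Interpolating between 345.0 K and 347.7 K gives T ≈ 347.3 K.

T = 347.3 K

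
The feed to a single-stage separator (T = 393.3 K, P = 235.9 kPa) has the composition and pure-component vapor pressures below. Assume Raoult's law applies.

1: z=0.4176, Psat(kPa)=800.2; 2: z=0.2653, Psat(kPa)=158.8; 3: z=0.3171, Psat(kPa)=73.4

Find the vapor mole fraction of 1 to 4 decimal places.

Raoult's law: Kᵢ = Pᵢˢᵃᵗ/P = Pᵢˢᵃᵗ/235.9.
  K_1 = 800.2/235.9 = 3.392115, K_2 = 158.8/235.9 = 0.673167, K_3 = 73.4/235.9 = 0.311149
Rachford–Rice: g(ψ) = Σ zᵢ(Kᵢ−1)/(1+ψ(Kᵢ−1)) = 0.
Feasibility: ΣzᵢKᵢ = 1.6938, Σzᵢ/Kᵢ = 1.5363 — both > 1, two phases present.
Newton iteration, ψ⁰ = 0.5:
  ψ = 0.5000: g = 0.01804, g' = -0.8861 → ψ = 0.5204
Converged at ψ = 0.5204.
Compositions from xᵢ = zᵢ/(1+ψ(Kᵢ−1)), yᵢ = Kᵢxᵢ:
  1: x = 0.1860, y = 0.6310
  2: x = 0.3197, y = 0.2152
  3: x = 0.4943, y = 0.1538

y_1 = 0.6310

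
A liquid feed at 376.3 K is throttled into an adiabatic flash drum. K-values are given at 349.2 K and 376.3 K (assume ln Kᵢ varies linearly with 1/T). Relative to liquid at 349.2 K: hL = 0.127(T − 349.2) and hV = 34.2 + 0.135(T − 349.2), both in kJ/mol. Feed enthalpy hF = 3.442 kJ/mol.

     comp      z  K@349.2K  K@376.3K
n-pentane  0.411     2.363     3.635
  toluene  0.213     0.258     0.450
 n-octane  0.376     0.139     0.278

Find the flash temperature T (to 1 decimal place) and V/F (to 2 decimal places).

Adiabatic flash: solve Rachford–Rice at each trial T, then check hF = ψ·hV(T) + (1−ψ)·hL(T).
  T = 349.2 K: K = (2.363, 0.258, 0.139), RR gives ψ = 0.070, H_out = 2.400 kJ/mol
  T = 376.3 K: K = (3.635, 0.450, 0.278), RR gives ψ = 0.396, H_out = 17.072 kJ/mol
  T = 362.8 K: K = (2.957, 0.345, 0.199), RR gives ψ = 0.247, H_out = 10.213 kJ/mol
  T = 356.0 K: K = (2.649, 0.299, 0.167), RR gives ψ = 0.166, H_out = 6.540 kJ/mol
  T = 352.6 K: K = (2.503, 0.278, 0.153), RR gives ψ = 0.120, H_out = 4.548 kJ/mol
  T = 350.9 K: K = (2.432, 0.268, 0.146), RR gives ψ = 0.096, H_out = 3.497 kJ/mol
Linear interpolation between T = 349.2 (H_out = 2.400) and T = 350.9 (H_out = 3.497) on hF = 3.442 gives T ≈ 350.8 K, at which ψ = 0.09.

T = 350.8 K, V/F = 0.09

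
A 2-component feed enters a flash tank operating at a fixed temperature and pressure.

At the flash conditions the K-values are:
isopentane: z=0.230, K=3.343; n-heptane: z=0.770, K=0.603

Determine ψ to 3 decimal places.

ψ = 0.251

Material balance + equilibrium reduce to Σ zᵢ(Kᵢ−1)/(1+ψ(Kᵢ−1)) = 0.
g(0) = ΣzᵢKᵢ − 1 = 0.233 and g(1) = 1 − Σzᵢ/Kᵢ = -0.346, so a root lies in (0, 1).
Iterate (Newton) starting at ψ = 0.5:
  ψ = 0.500: g = -0.1332, g' = -0.457 → ψ = 0.208
  ψ = 0.208: g = 0.0289, g' = -0.715 → ψ = 0.249
  ψ = 0.249: g = 0.0013, g' = -0.653 → ψ = 0.251
Converged at ψ = 0.251.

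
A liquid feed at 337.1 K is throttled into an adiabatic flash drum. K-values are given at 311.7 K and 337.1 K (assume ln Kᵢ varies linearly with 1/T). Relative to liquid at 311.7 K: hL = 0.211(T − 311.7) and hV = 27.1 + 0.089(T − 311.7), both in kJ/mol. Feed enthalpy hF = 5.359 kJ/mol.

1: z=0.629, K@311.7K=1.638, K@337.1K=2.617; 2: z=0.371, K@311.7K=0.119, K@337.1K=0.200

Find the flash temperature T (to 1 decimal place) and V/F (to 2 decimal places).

Adiabatic flash: solve Rachford–Rice at each trial T, then check hF = ψ·hV(T) + (1−ψ)·hL(T).
  T = 311.7 K: K = (1.638, 0.119), RR gives ψ = 0.132, H_out = 3.590 kJ/mol
  T = 337.1 K: K = (2.617, 0.200), RR gives ψ = 0.557, H_out = 18.724 kJ/mol
  T = 324.4 K: K = (2.089, 0.156), RR gives ψ = 0.405, H_out = 13.018 kJ/mol
  T = 318.0 K: K = (1.853, 0.136), RR gives ψ = 0.293, H_out = 9.052 kJ/mol
  T = 314.9 K: K = (1.745, 0.128), RR gives ψ = 0.223, H_out = 6.630 kJ/mol
  T = 313.3 K: K = (1.691, 0.123), RR gives ψ = 0.180, H_out = 5.192 kJ/mol
Linear interpolation between T = 313.3 (H_out = 5.192) and T = 314.9 (H_out = 6.630) on hF = 5.359 gives T ≈ 313.5 K, at which ψ = 0.19.

T = 313.5 K, V/F = 0.19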